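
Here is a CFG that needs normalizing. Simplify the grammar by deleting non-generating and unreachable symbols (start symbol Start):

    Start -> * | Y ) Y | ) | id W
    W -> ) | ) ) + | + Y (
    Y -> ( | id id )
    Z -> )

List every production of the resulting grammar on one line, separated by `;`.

Generating nonterminals: {Start, W, Y, Z}.
Reachable from Start after that: {Start, W, Y}.
Removed useless symbols: {Z} and every production mentioning them.

Start -> * | Y ) Y | ) | id W; W -> ) | ) ) + | + Y (; Y -> ( | id id )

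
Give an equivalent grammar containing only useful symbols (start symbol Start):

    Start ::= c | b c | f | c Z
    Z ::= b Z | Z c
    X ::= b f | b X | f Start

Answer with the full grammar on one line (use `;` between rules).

Generating nonterminals: {Start, X}.
Reachable from Start after that: {Start}.
Removed useless symbols: {X, Z} and every production mentioning them.

Start ::= c | b c | f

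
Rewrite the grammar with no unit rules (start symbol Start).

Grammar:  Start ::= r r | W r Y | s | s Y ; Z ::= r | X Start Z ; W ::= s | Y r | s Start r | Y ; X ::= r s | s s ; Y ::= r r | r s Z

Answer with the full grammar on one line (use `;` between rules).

Unit pairs: W ⇒* {Y}.
For every A with A ⇒* B via unit rules, add B's non-unit alternatives to A; then delete every rule of the form X → Y.

Start ::= r r | W r Y | s | s Y; Z ::= r | X Start Z; W ::= r r | r s Z | s | Y r | s Start r; X ::= r s | s s; Y ::= r r | r s Z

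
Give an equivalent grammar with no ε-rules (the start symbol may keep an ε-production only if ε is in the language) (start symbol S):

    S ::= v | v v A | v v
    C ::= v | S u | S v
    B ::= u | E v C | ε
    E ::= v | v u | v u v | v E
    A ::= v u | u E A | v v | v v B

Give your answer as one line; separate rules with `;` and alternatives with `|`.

S ::= v | v v A | v v; C ::= v | S u | S v; B ::= u | E v C; E ::= v | v u | v u v | v E; A ::= v u | u E A | v v | v v B

Nullable set = {B}.
ε ∉ L(G), so no ε-production is kept.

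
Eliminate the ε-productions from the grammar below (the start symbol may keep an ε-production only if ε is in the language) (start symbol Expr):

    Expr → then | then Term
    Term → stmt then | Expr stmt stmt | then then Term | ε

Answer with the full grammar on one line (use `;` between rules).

Expr → then | then Term; Term → stmt then | Expr stmt stmt | then then Term | then then

Nullable nonterminals: {Term}.
ε ∉ L(G), so no ε-production is kept.
Expand every rule over subsets of its nullable positions: Term → then then Term gives then then Term | then then.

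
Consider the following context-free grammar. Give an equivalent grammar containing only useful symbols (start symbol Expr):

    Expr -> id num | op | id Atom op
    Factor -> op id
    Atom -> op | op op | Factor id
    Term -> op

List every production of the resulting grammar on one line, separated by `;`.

Generating nonterminals: {Atom, Expr, Factor, Term}.
Reachable from Expr after that: {Atom, Expr, Factor}.
Removed useless symbols: {Term} and every production mentioning them.

Expr -> id num | op | id Atom op; Factor -> op id; Atom -> op | op op | Factor id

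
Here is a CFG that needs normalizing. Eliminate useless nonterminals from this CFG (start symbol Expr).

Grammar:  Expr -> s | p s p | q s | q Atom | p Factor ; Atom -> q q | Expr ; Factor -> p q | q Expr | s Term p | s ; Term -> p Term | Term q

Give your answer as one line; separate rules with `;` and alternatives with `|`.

Generating nonterminals: {Atom, Expr, Factor}.
Reachable from Expr after that: {Atom, Expr, Factor}.
Removed useless symbols: {Term} and every production mentioning them.

Expr -> s | p s p | q s | q Atom | p Factor; Atom -> q q | Expr; Factor -> p q | q Expr | s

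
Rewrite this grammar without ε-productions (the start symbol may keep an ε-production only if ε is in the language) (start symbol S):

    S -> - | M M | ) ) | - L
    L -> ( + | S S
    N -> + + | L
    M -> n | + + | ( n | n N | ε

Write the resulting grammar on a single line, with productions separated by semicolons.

The nullable symbols are {L, M, N, S}.
ε ∈ L(G) since S is nullable, so keep S → ε.
Expand every rule over subsets of its nullable positions: S → M M gives M M | M. L → S S gives S S | S.

S -> - | M M | M | ) ) | - L | ε; L -> ( + | S S | S; N -> + + | L; M -> n | + + | ( n | n N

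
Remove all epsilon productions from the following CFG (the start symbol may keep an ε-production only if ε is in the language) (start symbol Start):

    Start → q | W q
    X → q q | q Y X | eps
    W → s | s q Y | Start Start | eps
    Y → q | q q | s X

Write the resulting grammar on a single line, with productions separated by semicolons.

Start → q | W q; X → q q | q Y X | q Y; W → s | s q Y | Start Start; Y → q | q q | s X | s

The nullable symbols are {W, X}.
ε ∉ L(G), so no ε-production is kept.
Expand every rule over subsets of its nullable positions: X → q Y X gives q Y X | q Y. Y → s X gives s X | s.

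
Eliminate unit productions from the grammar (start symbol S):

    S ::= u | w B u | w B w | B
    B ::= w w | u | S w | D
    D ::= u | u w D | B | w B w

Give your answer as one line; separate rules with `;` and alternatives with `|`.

S ::= w w | u | S w | u w D | w B w | w B u; B ::= w w | u | S w | u w D | w B w; D ::= w w | u | S w | u w D | w B w

Unit pairs: B ⇒* {D}; D ⇒* {B}; S ⇒* {B, D}.
For every A with A ⇒* B via unit rules, add B's non-unit alternatives to A; then delete every rule of the form X → Y.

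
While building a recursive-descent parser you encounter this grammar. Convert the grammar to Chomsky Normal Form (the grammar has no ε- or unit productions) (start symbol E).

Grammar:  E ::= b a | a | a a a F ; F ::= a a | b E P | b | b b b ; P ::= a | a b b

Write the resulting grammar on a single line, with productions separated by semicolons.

E ::= X1 X2 | a | X2 Y1; F ::= X2 X2 | X1 Y3 | b | X1 Y4; P ::= a | X2 Y5; X1 ::= b; X2 ::= a; Y1 ::= X2 Y2; Y2 ::= X2 F; Y3 ::= E P; Y4 ::= X1 X1; Y5 ::= X1 X1

Introduce a nonterminal for each terminal appearing in a rule of length ≥ 2: X1 → b, X2 → a.
Binarize each right-hand side of length ≥ 3 by chaining fresh nonterminals (Y1, Y2, …): affected rules were E → X2 X2 X2 F; F → X1 E P; F → X1 X1 X1; P → X2 X1 X1.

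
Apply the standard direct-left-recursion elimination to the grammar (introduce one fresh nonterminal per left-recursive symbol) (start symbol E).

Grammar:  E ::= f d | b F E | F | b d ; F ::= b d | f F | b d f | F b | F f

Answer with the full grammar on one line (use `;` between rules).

F is directly left-recursive.
For F: α = {b, f}, β = {b d, f F, b d f}. Rewrite as F → β F' and F' → α F' | ε.

E ::= f d | b F E | F | b d; F ::= b d F' | f F F' | b d f F'; F' ::= b F' | f F' | ε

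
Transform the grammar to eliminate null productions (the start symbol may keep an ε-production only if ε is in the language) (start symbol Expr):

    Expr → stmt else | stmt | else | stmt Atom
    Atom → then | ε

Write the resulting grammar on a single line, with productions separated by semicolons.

Expr → stmt else | stmt | else | stmt Atom; Atom → then

The nullable symbols are {Atom}.
ε ∉ L(G), so no ε-production is kept.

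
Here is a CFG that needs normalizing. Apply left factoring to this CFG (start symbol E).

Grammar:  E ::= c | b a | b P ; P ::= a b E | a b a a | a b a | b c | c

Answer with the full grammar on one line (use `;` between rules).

E ::= c | b E'; P ::= b c | c | a b P'; E' ::= a | P; P' ::= E | a P''; P'' ::= a | eps

E has alternatives sharing prefix 'b': factor to E → b E' with E' → a | P.
P has alternatives sharing prefix 'a b': factor to P → a b P' with P' → E | a a | a.
P' has alternatives sharing prefix 'a': factor to P' → a P'' with P'' → a | ε.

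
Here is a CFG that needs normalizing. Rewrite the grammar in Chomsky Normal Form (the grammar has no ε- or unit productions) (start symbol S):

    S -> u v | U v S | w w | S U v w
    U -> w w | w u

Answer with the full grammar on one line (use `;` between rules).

S -> X1 X2 | U Y1 | X3 X3 | S Y2; U -> X3 X3 | X3 X1; X1 -> u; X2 -> v; X3 -> w; Y1 -> X2 S; Y2 -> U Y3; Y3 -> X2 X3

Introduce a nonterminal for each terminal appearing in a rule of length ≥ 2: X1 → u, X2 → v, X3 → w.
Binarize each right-hand side of length ≥ 3 by chaining fresh nonterminals (Y1, Y2, …): affected rules were S → U X2 S; S → S U X2 X3.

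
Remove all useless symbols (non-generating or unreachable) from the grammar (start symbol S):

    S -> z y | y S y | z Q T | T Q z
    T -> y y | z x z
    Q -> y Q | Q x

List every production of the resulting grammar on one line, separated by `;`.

S -> z y | y S y

Generating nonterminals: {S, T}.
Reachable from S after that: {S}.
Removed useless symbols: {Q, T} and every production mentioning them.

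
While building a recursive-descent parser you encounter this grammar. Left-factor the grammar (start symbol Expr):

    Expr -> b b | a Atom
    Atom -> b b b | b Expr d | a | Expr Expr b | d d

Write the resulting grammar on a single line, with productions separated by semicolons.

Expr -> b b | a Atom; Atom -> a | Expr Expr b | d d | b Atom1; Atom1 -> b b | Expr d

Atom has alternatives sharing prefix 'b': factor to Atom → b Atom1 with Atom1 → b b | Expr d.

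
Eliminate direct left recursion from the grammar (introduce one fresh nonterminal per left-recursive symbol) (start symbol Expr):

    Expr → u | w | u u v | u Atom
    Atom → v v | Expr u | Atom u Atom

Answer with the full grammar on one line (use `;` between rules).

Expr → u | w | u u v | u Atom; Atom → v v Atom1 | Expr u Atom1; Atom1 → u Atom Atom1 | eps

Atom is directly left-recursive.
For Atom: α = {u Atom}, β = {v v, Expr u}. Rewrite as Atom → β Atom1 and Atom1 → α Atom1 | ε.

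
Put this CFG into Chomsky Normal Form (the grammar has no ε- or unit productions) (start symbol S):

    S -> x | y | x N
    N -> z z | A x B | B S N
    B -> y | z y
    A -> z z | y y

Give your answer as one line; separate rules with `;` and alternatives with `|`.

S -> x | y | X1 N; N -> X2 X2 | A Y1 | B Y2; B -> y | X2 X3; A -> X2 X2 | X3 X3; X1 -> x; X2 -> z; X3 -> y; Y1 -> X1 B; Y2 -> S N

Introduce a nonterminal for each terminal appearing in a rule of length ≥ 2: X1 → x, X2 → z, X3 → y.
Binarize each right-hand side of length ≥ 3 by chaining fresh nonterminals (Y1, Y2, …): affected rules were N → A X1 B; N → B S N.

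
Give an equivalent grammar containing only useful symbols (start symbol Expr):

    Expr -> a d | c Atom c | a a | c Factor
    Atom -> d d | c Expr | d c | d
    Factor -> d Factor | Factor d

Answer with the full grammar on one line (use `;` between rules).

Generating nonterminals: {Atom, Expr}.
Reachable from Expr after that: {Atom, Expr}.
Removed useless symbols: {Factor} and every production mentioning them.

Expr -> a d | c Atom c | a a; Atom -> d d | c Expr | d c | d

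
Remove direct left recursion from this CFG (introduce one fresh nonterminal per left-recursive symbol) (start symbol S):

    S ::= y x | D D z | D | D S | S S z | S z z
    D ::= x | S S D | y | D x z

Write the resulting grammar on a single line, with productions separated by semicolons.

S ::= y x S' | D D z S' | D S' | D S S'; D ::= x D' | S S D D' | y D'; S' ::= S z S' | z z S' | epsilon; D' ::= x z D' | epsilon

Left recursion appears on S, D.
For S: α = {S z, z z}, β = {y x, D D z, D, D S}. Rewrite as S → β S' and S' → α S' | ε.
For D: α = {x z}, β = {x, S S D, y}. Rewrite as D → β D' and D' → α D' | ε.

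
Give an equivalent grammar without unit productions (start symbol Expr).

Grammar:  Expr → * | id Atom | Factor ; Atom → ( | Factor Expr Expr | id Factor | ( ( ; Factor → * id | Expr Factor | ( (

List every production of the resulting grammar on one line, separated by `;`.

Unit pairs: Expr ⇒* {Factor}.
Replace each nonterminal's rules with the union of the non-unit rules of every nonterminal it unit-derives.

Expr → * id | Expr Factor | ( ( | * | id Atom; Atom → ( | Factor Expr Expr | id Factor | ( (; Factor → * id | Expr Factor | ( (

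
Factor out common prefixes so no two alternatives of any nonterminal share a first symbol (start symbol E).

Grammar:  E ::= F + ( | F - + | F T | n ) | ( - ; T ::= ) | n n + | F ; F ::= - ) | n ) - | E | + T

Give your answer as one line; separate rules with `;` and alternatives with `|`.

E has alternatives sharing prefix 'F': factor to E → F E' with E' → + ( | - + | T.

E ::= n ) | ( - | F E'; T ::= ) | n n + | F; F ::= - ) | n ) - | E | + T; E' ::= + ( | - + | T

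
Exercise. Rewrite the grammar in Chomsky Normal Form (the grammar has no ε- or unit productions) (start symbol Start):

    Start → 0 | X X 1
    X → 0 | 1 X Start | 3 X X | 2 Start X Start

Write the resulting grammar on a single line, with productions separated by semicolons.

Introduce a nonterminal for each terminal appearing in a rule of length ≥ 2: X1 → 1, X2 → 3, X3 → 2.
Binarize each right-hand side of length ≥ 3 by chaining fresh nonterminals (Y1, Y2, …): affected rules were Start → X X X1; X → X1 X Start; X → X2 X X; X → X3 Start X Start.

Start → 0 | X Y1; X → 0 | X1 Y2 | X2 Y3 | X3 Y4; X1 → 1; X2 → 3; X3 → 2; Y1 → X X1; Y2 → X Start; Y3 → X X; Y4 → Start Y5; Y5 → X Start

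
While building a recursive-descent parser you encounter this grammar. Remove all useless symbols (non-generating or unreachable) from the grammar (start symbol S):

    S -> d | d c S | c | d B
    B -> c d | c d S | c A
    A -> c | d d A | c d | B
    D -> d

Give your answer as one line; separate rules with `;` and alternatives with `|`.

S -> d | d c S | c | d B; B -> c d | c d S | c A; A -> c | d d A | c d | B

Generating nonterminals: {A, B, D, S}.
Reachable from S after that: {A, B, S}.
Removed useless symbols: {D} and every production mentioning them.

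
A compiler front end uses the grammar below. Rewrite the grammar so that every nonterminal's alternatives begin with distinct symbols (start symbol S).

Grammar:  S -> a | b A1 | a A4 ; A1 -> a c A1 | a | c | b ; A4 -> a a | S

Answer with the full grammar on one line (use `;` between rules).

S -> b A1 | a S'; A1 -> c | b | a A1'; A4 -> a a | S; S' -> epsilon | A4; A1' -> c A1 | epsilon

S has alternatives sharing prefix 'a': factor to S → a S' with S' → ε | A4.
A1 has alternatives sharing prefix 'a': factor to A1 → a A1' with A1' → c A1 | ε.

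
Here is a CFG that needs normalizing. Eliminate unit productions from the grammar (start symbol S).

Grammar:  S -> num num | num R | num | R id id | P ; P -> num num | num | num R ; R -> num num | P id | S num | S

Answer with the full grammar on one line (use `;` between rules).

Unit pairs: R ⇒* {P, S}; S ⇒* {P}.
For each unit pair (A, B), copy every non-unit production of B to A, then drop all unit productions.

S -> num num | num R | num | R id id; P -> num num | num | num R; R -> num num | num R | num | R id id | P id | S num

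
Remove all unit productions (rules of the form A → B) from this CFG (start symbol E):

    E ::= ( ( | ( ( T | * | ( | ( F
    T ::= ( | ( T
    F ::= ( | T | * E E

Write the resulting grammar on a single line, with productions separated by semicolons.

E ::= ( ( | ( ( T | * | ( | ( F; T ::= ( | ( T; F ::= ( | * E E | ( T

Unit pairs: F ⇒* {T}.
For each unit pair (A, B), copy every non-unit production of B to A, then drop all unit productions.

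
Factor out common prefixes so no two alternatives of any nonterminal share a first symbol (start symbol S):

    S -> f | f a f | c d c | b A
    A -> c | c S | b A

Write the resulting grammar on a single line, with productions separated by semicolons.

S -> c d c | b A | f S'; A -> b A | c A'; S' -> eps | a f; A' -> eps | S

S has alternatives sharing prefix 'f': factor to S → f S' with S' → ε | a f.
A has alternatives sharing prefix 'c': factor to A → c A' with A' → ε | S.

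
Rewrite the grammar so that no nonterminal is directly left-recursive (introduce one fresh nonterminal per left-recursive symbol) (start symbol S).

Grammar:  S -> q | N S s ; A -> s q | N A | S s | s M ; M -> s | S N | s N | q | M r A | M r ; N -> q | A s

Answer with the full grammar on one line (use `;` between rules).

S -> q | N S s; A -> s q | N A | S s | s M; M -> s M' | S N M' | s N M' | q M'; N -> q | A s; M' -> r A M' | r M' | ε

Directly left-recursive nonterminal: M.
For M: α = {r A, r}, β = {s, S N, s N, q}. Rewrite as M → β M' and M' → α M' | ε.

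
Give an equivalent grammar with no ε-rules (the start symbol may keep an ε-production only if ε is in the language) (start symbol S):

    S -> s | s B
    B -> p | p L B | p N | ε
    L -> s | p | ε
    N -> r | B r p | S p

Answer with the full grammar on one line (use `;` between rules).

The nullable symbols are {B, L}.
ε ∉ L(G), so no ε-production is kept.
Expand every rule over subsets of its nullable positions: B → p L B gives p L B | p L | p B. N → B r p gives B r p | r p.

S -> s | s B; B -> p | p L B | p L | p B | p N; L -> s | p; N -> r | B r p | r p | S p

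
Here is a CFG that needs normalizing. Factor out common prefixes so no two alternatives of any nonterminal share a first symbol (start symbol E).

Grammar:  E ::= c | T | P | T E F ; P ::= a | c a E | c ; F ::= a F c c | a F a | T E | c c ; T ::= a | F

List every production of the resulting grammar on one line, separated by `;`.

E has alternatives sharing prefix 'T': factor to E → T E' with E' → ε | E F.
P has alternatives sharing prefix 'c': factor to P → c P' with P' → a E | ε.
F has alternatives sharing prefix 'a F': factor to F → a F F' with F' → c c | a.

E ::= c | P | T E'; P ::= a | c P'; F ::= T E | c c | a F F'; T ::= a | F; E' ::= ε | E F; P' ::= a E | ε; F' ::= c c | a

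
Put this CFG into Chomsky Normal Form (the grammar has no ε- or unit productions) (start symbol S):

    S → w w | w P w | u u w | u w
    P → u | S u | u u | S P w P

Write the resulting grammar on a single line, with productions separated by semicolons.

S → X1 X1 | X1 Y1 | X2 Y2 | X2 X1; P → u | S X2 | X2 X2 | S Y3; X1 → w; X2 → u; Y1 → P X1; Y2 → X2 X1; Y3 → P Y4; Y4 → X1 P

Introduce a nonterminal for each terminal appearing in a rule of length ≥ 2: X1 → w, X2 → u.
Binarize each right-hand side of length ≥ 3 by chaining fresh nonterminals (Y1, Y2, …): affected rules were S → X1 P X1; S → X2 X2 X1; P → S P X1 P.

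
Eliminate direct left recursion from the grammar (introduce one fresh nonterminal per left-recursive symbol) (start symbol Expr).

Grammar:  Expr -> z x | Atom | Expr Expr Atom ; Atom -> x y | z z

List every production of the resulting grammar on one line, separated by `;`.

Expr -> z x Expr1 | Atom Expr1; Atom -> x y | z z; Expr1 -> Expr Atom Expr1 | ε

Left recursion appears on Expr.
For Expr: α = {Expr Atom}, β = {z x, Atom}. Rewrite as Expr → β Expr1 and Expr1 → α Expr1 | ε.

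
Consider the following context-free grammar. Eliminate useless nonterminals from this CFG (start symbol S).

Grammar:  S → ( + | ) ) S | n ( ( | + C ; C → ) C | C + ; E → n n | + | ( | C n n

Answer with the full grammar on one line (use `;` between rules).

S → ( + | ) ) S | n ( (

Generating nonterminals: {E, S}.
Reachable from S after that: {S}.
Removed useless symbols: {C, E} and every production mentioning them.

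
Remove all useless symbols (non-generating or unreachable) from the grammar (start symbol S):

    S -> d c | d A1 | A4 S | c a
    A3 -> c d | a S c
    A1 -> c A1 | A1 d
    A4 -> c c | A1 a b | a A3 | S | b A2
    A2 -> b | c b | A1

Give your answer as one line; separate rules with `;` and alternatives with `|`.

Generating nonterminals: {A2, A3, A4, S}.
Reachable from S after that: {A2, A3, A4, S}.
Removed useless symbols: {A1} and every production mentioning them.

S -> d c | A4 S | c a; A3 -> c d | a S c; A4 -> c c | a A3 | S | b A2; A2 -> b | c b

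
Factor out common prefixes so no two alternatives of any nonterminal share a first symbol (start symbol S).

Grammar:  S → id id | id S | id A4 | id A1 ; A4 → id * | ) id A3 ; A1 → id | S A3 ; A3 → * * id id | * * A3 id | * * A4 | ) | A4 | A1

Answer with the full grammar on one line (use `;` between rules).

S has alternatives sharing prefix 'id': factor to S → id S' with S' → id | S | A4 | A1.
A3 has alternatives sharing prefix '* *': factor to A3 → * * A3' with A3' → id id | A3 id | A4.

S → id S'; A4 → id * | ) id A3; A1 → id | S A3; A3 → ) | A4 | A1 | * * A3'; S' → id | S | A4 | A1; A3' → id id | A3 id | A4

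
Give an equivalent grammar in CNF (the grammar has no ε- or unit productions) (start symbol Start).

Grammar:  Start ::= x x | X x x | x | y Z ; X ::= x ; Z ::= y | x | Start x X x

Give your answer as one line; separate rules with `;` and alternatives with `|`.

Introduce a nonterminal for each terminal appearing in a rule of length ≥ 2: X1 → x, X2 → y.
Binarize each right-hand side of length ≥ 3 by chaining fresh nonterminals (Y1, Y2, …): affected rules were Start → X X1 X1; Z → Start X1 X X1.

Start ::= X1 X1 | X Y1 | x | X2 Z; X ::= x; Z ::= y | x | Start Y2; X1 ::= x; X2 ::= y; Y1 ::= X1 X1; Y2 ::= X1 Y3; Y3 ::= X X1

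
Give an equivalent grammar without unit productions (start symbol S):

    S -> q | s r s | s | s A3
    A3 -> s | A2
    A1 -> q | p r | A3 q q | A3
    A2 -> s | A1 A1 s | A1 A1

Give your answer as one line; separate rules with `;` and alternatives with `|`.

Unit pairs: A1 ⇒* {A2, A3}; A3 ⇒* {A2}.
Replace each nonterminal's rules with the union of the non-unit rules of every nonterminal it unit-derives.

S -> q | s r s | s | s A3; A3 -> s | A1 A1 s | A1 A1; A1 -> s | A1 A1 s | A1 A1 | q | p r | A3 q q; A2 -> s | A1 A1 s | A1 A1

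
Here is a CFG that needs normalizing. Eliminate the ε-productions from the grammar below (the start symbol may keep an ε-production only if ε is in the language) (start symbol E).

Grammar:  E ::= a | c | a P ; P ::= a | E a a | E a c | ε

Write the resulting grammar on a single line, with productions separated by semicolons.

Nullable nonterminals: {P}.
ε ∉ L(G), so no ε-production is kept.

E ::= a | c | a P; P ::= a | E a a | E a c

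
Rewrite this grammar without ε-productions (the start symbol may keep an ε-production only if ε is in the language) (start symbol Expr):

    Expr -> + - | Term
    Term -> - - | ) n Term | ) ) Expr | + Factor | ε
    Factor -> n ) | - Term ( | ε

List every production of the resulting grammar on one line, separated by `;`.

Nullable set = {Expr, Factor, Term}.
ε ∈ L(G) since Expr is nullable, so keep Expr → ε.
Expand every rule over subsets of its nullable positions: Term → ) n Term gives ) n Term | ) n. Term → ) ) Expr gives ) ) Expr | ) ). Term → + Factor gives + Factor | +. Factor → - Term ( gives - Term ( | - (.

Expr -> + - | Term | ε; Term -> - - | ) n Term | ) n | ) ) Expr | ) ) | + Factor | +; Factor -> n ) | - Term ( | - (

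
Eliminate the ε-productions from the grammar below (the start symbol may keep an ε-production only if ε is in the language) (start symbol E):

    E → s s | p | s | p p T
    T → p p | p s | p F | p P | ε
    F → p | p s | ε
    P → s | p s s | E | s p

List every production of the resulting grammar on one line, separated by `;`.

Nullable nonterminals: {F, T}.
ε ∉ L(G), so no ε-production is kept.
Add the nullable-subset variants: E → p p T gives p p T | p p. T → p F gives p F | p.

E → s s | p | s | p p T | p p; T → p p | p s | p F | p | p P; F → p | p s; P → s | p s s | E | s p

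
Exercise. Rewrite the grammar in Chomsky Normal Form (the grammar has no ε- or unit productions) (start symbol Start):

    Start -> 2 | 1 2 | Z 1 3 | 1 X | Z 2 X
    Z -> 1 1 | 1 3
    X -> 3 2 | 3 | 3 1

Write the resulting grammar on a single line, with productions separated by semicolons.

Start -> 2 | X1 X2 | Z Y1 | X1 X | Z Y2; Z -> X1 X1 | X1 X3; X -> X3 X2 | 3 | X3 X1; X1 -> 1; X2 -> 2; X3 -> 3; Y1 -> X1 X3; Y2 -> X2 X

Introduce a nonterminal for each terminal appearing in a rule of length ≥ 2: X1 → 1, X2 → 2, X3 → 3.
Binarize each right-hand side of length ≥ 3 by chaining fresh nonterminals (Y1, Y2, …): affected rules were Start → Z X1 X3; Start → Z X2 X.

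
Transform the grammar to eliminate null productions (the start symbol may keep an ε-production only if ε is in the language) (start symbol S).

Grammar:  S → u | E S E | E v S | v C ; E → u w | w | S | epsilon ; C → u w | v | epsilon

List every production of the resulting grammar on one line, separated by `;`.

Nullable nonterminals: {C, E}.
ε ∉ L(G), so no ε-production is kept.
For each production, add variants omitting each subset of nullable occurrences: S → E S E gives E S E | E S | S E. S → E v S gives E v S | v S. S → v C gives v C | v.

S → u | E S E | E S | S E | E v S | v S | v C | v; E → u w | w | S; C → u w | v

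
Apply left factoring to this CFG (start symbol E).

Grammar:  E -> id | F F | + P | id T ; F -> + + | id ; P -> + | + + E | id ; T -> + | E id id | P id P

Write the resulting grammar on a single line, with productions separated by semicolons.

E -> F F | + P | id E'; F -> + + | id; P -> id | + P'; T -> + | E id id | P id P; E' -> epsilon | T; P' -> epsilon | + E

E has alternatives sharing prefix 'id': factor to E → id E' with E' → ε | T.
P has alternatives sharing prefix '+': factor to P → + P' with P' → ε | + E.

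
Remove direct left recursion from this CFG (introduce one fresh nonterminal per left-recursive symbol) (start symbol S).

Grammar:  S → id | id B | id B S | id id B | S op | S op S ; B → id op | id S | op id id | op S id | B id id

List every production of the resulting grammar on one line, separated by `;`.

S, B are directly left-recursive.
For S: α = {op, op S}, β = {id, id B, id B S, id id B}. Rewrite as S → β S' and S' → α S' | ε.
For B: α = {id id}, β = {id op, id S, op id id, op S id}. Rewrite as B → β B' and B' → α B' | ε.

S → id S' | id B S' | id B S S' | id id B S'; B → id op B' | id S B' | op id id B' | op S id B'; S' → op S' | op S S' | ε; B' → id id B' | ε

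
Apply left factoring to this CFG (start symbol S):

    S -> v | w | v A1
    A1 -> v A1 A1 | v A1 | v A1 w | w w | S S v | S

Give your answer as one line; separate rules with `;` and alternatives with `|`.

S has alternatives sharing prefix 'v': factor to S → v S' with S' → ε | A1.
A1 has alternatives sharing prefix 'v A1': factor to A1 → v A1 A1' with A1' → A1 | ε | w.
A1 has alternatives sharing prefix 'S': factor to A1 → S A1'' with A1'' → S v | ε.

S -> w | v S'; A1 -> w w | v A1 A1' | S A1''; S' -> eps | A1; A1' -> A1 | eps | w; A1'' -> S v | eps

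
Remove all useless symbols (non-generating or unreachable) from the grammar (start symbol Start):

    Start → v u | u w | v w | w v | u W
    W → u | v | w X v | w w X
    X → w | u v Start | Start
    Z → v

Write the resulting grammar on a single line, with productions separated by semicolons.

Start → v u | u w | v w | w v | u W; W → u | v | w X v | w w X; X → w | u v Start | Start

Generating nonterminals: {Start, W, X, Z}.
Reachable from Start after that: {Start, W, X}.
Removed useless symbols: {Z} and every production mentioning them.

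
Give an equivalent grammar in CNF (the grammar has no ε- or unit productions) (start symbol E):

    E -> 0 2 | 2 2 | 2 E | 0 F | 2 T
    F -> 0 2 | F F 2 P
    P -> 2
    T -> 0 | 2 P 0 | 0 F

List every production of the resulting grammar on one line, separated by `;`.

Introduce a nonterminal for each terminal appearing in a rule of length ≥ 2: X1 → 0, X2 → 2.
Binarize each right-hand side of length ≥ 3 by chaining fresh nonterminals (Y1, Y2, …): affected rules were F → F F X2 P; T → X2 P X1.

E -> X1 X2 | X2 X2 | X2 E | X1 F | X2 T; F -> X1 X2 | F Y1; P -> 2; T -> 0 | X2 Y3 | X1 F; X1 -> 0; X2 -> 2; Y1 -> F Y2; Y2 -> X2 P; Y3 -> P X1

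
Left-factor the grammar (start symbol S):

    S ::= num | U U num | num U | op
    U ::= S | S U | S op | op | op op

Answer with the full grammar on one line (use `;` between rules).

S has alternatives sharing prefix 'num': factor to S → num S' with S' → ε | U.
U has alternatives sharing prefix 'S': factor to U → S U' with U' → ε | U | op.
U has alternatives sharing prefix 'op': factor to U → op U'' with U'' → ε | op.

S ::= U U num | op | num S'; U ::= S U' | op U''; S' ::= eps | U; U' ::= eps | U | op; U'' ::= eps | op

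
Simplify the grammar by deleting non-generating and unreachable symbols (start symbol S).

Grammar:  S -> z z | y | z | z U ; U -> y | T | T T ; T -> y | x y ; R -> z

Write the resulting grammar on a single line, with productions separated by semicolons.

Generating nonterminals: {R, S, T, U}.
Reachable from S after that: {S, T, U}.
Removed useless symbols: {R} and every production mentioning them.

S -> z z | y | z | z U; U -> y | T | T T; T -> y | x y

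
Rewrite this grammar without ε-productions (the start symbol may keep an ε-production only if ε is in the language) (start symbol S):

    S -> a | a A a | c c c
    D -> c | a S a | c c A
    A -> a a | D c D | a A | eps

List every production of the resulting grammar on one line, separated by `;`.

The nullable symbols are {A}.
ε ∉ L(G), so no ε-production is kept.
For each production, add variants omitting each subset of nullable occurrences: S → a A a gives a A a | a a. D → c c A gives c c A | c c. A → a A gives a A | a.

S -> a | a A a | a a | c c c; D -> c | a S a | c c A | c c; A -> a a | D c D | a A | a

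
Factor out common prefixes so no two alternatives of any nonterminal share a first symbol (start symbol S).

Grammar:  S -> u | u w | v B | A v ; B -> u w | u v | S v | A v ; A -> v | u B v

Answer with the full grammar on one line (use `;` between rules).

S has alternatives sharing prefix 'u': factor to S → u S' with S' → ε | w.
B has alternatives sharing prefix 'u': factor to B → u B' with B' → w | v.

S -> v B | A v | u S'; B -> S v | A v | u B'; A -> v | u B v; S' -> ε | w; B' -> w | v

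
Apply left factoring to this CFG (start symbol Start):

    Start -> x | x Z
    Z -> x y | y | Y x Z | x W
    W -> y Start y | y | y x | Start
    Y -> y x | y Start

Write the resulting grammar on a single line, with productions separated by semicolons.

Start has alternatives sharing prefix 'x': factor to Start → x Start1 with Start1 → ε | Z.
Z has alternatives sharing prefix 'x': factor to Z → x Z1 with Z1 → y | W.
W has alternatives sharing prefix 'y': factor to W → y W1 with W1 → Start y | ε | x.
Y has alternatives sharing prefix 'y': factor to Y → y Y1 with Y1 → x | Start.

Start -> x Start1; Z -> y | Y x Z | x Z1; W -> Start | y W1; Y -> y Y1; Start1 -> eps | Z; Z1 -> y | W; W1 -> Start y | eps | x; Y1 -> x | Start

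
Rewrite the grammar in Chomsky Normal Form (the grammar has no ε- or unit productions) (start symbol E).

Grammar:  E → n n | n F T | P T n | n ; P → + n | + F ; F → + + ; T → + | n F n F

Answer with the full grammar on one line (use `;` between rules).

Introduce a nonterminal for each terminal appearing in a rule of length ≥ 2: X1 → n, X2 → +.
Binarize each right-hand side of length ≥ 3 by chaining fresh nonterminals (Y1, Y2, …): affected rules were E → X1 F T; E → P T X1; T → X1 F X1 F.

E → X1 X1 | X1 Y1 | P Y2 | n; P → X2 X1 | X2 F; F → X2 X2; T → + | X1 Y3; X1 → n; X2 → +; Y1 → F T; Y2 → T X1; Y3 → F Y4; Y4 → X1 F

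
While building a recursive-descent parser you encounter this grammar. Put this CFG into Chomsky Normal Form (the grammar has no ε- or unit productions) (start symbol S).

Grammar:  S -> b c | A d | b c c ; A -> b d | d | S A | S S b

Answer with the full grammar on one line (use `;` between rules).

S -> X1 X2 | A X3 | X1 Y1; A -> X1 X3 | d | S A | S Y2; X1 -> b; X2 -> c; X3 -> d; Y1 -> X2 X2; Y2 -> S X1

Introduce a nonterminal for each terminal appearing in a rule of length ≥ 2: X1 → b, X2 → c, X3 → d.
Binarize each right-hand side of length ≥ 3 by chaining fresh nonterminals (Y1, Y2, …): affected rules were S → X1 X2 X2; A → S S X1.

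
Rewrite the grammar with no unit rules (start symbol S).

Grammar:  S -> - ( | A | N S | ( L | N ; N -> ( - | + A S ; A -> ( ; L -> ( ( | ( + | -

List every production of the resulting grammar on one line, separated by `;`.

S -> - ( | N S | ( L | ( - | + A S | (; N -> ( - | + A S; A -> (; L -> ( ( | ( + | -

Unit pairs: S ⇒* {A, N}.
Replace each nonterminal's rules with the union of the non-unit rules of every nonterminal it unit-derives.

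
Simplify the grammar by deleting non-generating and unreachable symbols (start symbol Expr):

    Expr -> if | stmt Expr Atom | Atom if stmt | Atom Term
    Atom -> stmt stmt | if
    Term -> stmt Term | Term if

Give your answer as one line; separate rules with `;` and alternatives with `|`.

Expr -> if | stmt Expr Atom | Atom if stmt; Atom -> stmt stmt | if

Generating nonterminals: {Atom, Expr}.
Reachable from Expr after that: {Atom, Expr}.
Removed useless symbols: {Term} and every production mentioning them.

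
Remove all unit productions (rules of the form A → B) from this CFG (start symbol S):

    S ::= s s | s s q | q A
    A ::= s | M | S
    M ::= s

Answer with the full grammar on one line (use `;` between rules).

Unit pairs: A ⇒* {M, S}.
For every A with A ⇒* B via unit rules, add B's non-unit alternatives to A; then delete every rule of the form X → Y.

S ::= s s | s s q | q A; A ::= s s | s s q | q A | s; M ::= s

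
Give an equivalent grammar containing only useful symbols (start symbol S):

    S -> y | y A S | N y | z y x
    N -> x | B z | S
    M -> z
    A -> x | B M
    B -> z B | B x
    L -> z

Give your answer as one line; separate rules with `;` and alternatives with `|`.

Generating nonterminals: {A, L, M, N, S}.
Reachable from S after that: {A, N, S}.
Removed useless symbols: {B, L, M} and every production mentioning them.

S -> y | y A S | N y | z y x; N -> x | S; A -> x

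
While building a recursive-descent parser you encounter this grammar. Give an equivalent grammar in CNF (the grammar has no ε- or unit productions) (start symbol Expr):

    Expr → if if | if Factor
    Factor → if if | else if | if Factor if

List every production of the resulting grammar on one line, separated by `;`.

Introduce a nonterminal for each terminal appearing in a rule of length ≥ 2: X1 → if, X2 → else.
Binarize each right-hand side of length ≥ 3 by chaining fresh nonterminals (Y1, Y2, …): affected rules were Factor → X1 Factor X1.

Expr → X1 X1 | X1 Factor; Factor → X1 X1 | X2 X1 | X1 Y1; X1 → if; X2 → else; Y1 → Factor X1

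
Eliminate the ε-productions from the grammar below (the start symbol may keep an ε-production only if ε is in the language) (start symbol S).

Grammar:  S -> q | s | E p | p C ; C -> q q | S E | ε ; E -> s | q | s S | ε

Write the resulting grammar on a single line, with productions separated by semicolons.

Nullable set = {C, E}.
ε ∉ L(G), so no ε-production is kept.
For each production, add variants omitting each subset of nullable occurrences: S → E p gives E p | p. C → S E gives S E | S.

S -> q | s | E p | p | p C; C -> q q | S E | S; E -> s | q | s S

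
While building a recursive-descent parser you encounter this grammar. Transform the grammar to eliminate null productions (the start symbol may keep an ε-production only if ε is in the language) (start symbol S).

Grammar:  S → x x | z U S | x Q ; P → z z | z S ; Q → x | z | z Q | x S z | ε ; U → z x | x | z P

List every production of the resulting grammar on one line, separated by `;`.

The nullable symbols are {Q}.
ε ∉ L(G), so no ε-production is kept.
For each production, add variants omitting each subset of nullable occurrences: S → x Q gives x Q | x.

S → x x | z U S | x Q | x; P → z z | z S; Q → x | z | z Q | x S z; U → z x | x | z P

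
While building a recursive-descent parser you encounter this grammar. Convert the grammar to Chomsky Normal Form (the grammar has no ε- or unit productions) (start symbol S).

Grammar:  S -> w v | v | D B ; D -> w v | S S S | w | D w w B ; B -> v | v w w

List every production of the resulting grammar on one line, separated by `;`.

Introduce a nonterminal for each terminal appearing in a rule of length ≥ 2: X1 → w, X2 → v.
Binarize each right-hand side of length ≥ 3 by chaining fresh nonterminals (Y1, Y2, …): affected rules were D → S S S; D → D X1 X1 B; B → X2 X1 X1.

S -> X1 X2 | v | D B; D -> X1 X2 | S Y1 | w | D Y2; B -> v | X2 Y4; X1 -> w; X2 -> v; Y1 -> S S; Y2 -> X1 Y3; Y3 -> X1 B; Y4 -> X1 X1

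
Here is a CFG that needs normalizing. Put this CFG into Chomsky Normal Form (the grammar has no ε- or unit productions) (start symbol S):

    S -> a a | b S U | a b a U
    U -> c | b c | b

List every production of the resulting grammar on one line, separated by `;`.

Introduce a nonterminal for each terminal appearing in a rule of length ≥ 2: X1 → a, X2 → b, X3 → c.
Binarize each right-hand side of length ≥ 3 by chaining fresh nonterminals (Y1, Y2, …): affected rules were S → X2 S U; S → X1 X2 X1 U.

S -> X1 X1 | X2 Y1 | X1 Y2; U -> c | X2 X3 | b; X1 -> a; X2 -> b; X3 -> c; Y1 -> S U; Y2 -> X2 Y3; Y3 -> X1 U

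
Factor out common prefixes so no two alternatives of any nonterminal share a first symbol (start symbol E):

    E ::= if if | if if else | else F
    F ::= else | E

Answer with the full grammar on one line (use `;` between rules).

E has alternatives sharing prefix 'if if': factor to E → if if E' with E' → ε | else.

E ::= else F | if if E'; F ::= else | E; E' ::= ε | else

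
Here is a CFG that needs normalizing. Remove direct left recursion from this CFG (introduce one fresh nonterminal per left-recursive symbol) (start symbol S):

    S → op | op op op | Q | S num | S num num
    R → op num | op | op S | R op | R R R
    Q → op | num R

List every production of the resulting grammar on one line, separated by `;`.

S → op S' | op op op S' | Q S'; R → op num R' | op R' | op S R'; Q → op | num R; S' → num S' | num num S' | ε; R' → op R' | R R R' | ε

S, R are directly left-recursive.
For S: α = {num, num num}, β = {op, op op op, Q}. Rewrite as S → β S' and S' → α S' | ε.
For R: α = {op, R R}, β = {op num, op, op S}. Rewrite as R → β R' and R' → α R' | ε.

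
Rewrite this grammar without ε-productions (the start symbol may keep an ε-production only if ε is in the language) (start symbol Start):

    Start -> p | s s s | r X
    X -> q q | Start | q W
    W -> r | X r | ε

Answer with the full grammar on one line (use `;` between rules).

Nullable nonterminals: {W}.
ε ∉ L(G), so no ε-production is kept.
Expand every rule over subsets of its nullable positions: X → q W gives q W | q.

Start -> p | s s s | r X; X -> q q | Start | q W | q; W -> r | X r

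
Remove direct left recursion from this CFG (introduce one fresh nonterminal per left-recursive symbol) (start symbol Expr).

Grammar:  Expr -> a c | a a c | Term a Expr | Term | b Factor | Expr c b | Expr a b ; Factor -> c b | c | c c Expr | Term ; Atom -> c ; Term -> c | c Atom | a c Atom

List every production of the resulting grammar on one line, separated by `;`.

Left recursion appears on Expr.
For Expr: α = {c b, a b}, β = {a c, a a c, Term a Expr, Term, b Factor}. Rewrite as Expr → β Expr1 and Expr1 → α Expr1 | ε.

Expr -> a c Expr1 | a a c Expr1 | Term a Expr Expr1 | Term Expr1 | b Factor Expr1; Factor -> c b | c | c c Expr | Term; Atom -> c; Term -> c | c Atom | a c Atom; Expr1 -> c b Expr1 | a b Expr1 | ε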